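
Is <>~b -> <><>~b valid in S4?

Yes, valid

Tableau for the negation ~(<>~b -> <><>~b):
1. ~(<>~b -> <><>~b), w0
2. <>~b, w0
3. ~<><>~b, w0
4. ~<>~b, w0
5. b, w0
6. ~b, w1
7. ~<>~b, w1
8. b, w1
Accessibility: w0Rw0, w0Rw1, w1Rw1
Branch closes: b and ~b both at w1.
All branches of the negation close; one closing branch shown above.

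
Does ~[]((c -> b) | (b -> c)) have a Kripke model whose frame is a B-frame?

Unsatisfiable

1. ~[]((c -> b) | (b -> c)), w0
2. ~((c -> b) | (b -> c)), w1
3. ~(c -> b), w1
4. ~(b -> c), w1
5. c, w1
6. ~b, w1
7. b, w1
8. ~c, w1
Accessibility: w0Rw0, w0Rw1, w1Rw0, w1Rw1
Branch closes: b and ~b both at w1.
(One branch shown.) All branches close.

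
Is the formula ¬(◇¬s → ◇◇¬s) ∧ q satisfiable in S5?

Unsatisfiable (every branch closes)

1. ¬(◇¬s → ◇◇¬s) ∧ q, u
2. ¬(◇¬s → ◇◇¬s), u
3. q, u
4. ◇¬s, u
5. ¬◇◇¬s, u
6. ¬◇¬s, u
7. s, u
8. ¬s, v
9. ¬◇¬s, v
10. s, v
Accessibility: uRu, uRv, vRu, vRv
Branch closes: s and ¬s both at v.
Every branch closes; the branch above is one of them.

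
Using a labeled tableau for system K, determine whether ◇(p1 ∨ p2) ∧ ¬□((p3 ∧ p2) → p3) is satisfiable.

Unsatisfiable

1. ◇(p1 ∨ p2) ∧ ¬□((p3 ∧ p2) → p3), 0
2. ◇(p1 ∨ p2), 0
3. ¬□((p3 ∧ p2) → p3), 0
4. p1 ∨ p2, 1
5. p2, 1
6. ¬((p3 ∧ p2) → p3), 2
7. p3 ∧ p2, 2
8. ¬p3, 2
9. p3, 2
10. p2, 2
Accessibility: 0R1, 0R2
Branch closes: p3 and ¬p3 both at 2.
Every branch closes; the branch above is one of them.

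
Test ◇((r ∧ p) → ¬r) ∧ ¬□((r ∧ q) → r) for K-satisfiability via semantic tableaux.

1. ◇((r ∧ p) → ¬r) ∧ ¬□((r ∧ q) → r), 0
2. ◇((r ∧ p) → ¬r), 0
3. ¬□((r ∧ q) → r), 0
4. (r ∧ p) → ¬r, 1
5. ¬(r ∧ p), 1
6. ¬p, 1
7. ¬((r ∧ q) → r), 2
8. r ∧ q, 2
9. ¬r, 2
10. r, 2
11. q, 2
Accessibility: 0R1, 0R2
Branch closes: r and ¬r both at 2.
All branches of the tableau close; one closing branch shown above.

Unsatisfiable (every branch closes)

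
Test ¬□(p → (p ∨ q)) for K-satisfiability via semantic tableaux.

No, unsatisfiable

1. ¬□(p → (p ∨ q)), 0
2. ¬(p → (p ∨ q)), 1
3. p, 1
4. ¬(p ∨ q), 1
5. ¬p, 1
6. ¬q, 1
Accessibility: 0R1
Branch closes: p and ¬p both at 1.
(One branch shown.) All branches close.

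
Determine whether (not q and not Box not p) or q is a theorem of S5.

Tableau for the negation not ((not q and not Box not p) or q):
1. not ((not q and not Box not p) or q), 0
2. not (not q and not Box not p), 0   [neg-or-rule on 1]
3. not q, 0   [neg-or-rule on 1]
4. Box not p, 0   [neg-and-rule on 2 (branches; this branch)]
5. not p, 0   [Box-rule on 4 via 0R0]
Accessibility: 0R0
The negation has an open branch (countermodel exists).

Invalid (countermodel exists)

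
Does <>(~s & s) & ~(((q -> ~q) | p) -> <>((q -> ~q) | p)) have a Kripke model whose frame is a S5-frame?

Unsatisfiable

1. <>(~s & s) & ~(((q -> ~q) | p) -> <>((q -> ~q) | p)), u
2. <>(~s & s), u
3. ~(((q -> ~q) | p) -> <>((q -> ~q) | p)), u
4. (q -> ~q) | p, u
5. ~<>((q -> ~q) | p), u
6. ~((q -> ~q) | p), u
7. ~(q -> ~q), u
8. ~p, u
9. q, u
10. q -> ~q, u
11. ~q, u
Accessibility: uRu
Branch closes: q and ~q both at u.
(One branch shown.) All branches close.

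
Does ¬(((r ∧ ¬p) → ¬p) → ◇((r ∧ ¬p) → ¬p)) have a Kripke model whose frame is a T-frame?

1. ¬(((r ∧ ¬p) → ¬p) → ◇((r ∧ ¬p) → ¬p)), u
2. (r ∧ ¬p) → ¬p, u
3. ¬◇((r ∧ ¬p) → ¬p), u
4. ¬((r ∧ ¬p) → ¬p), u
5. r ∧ ¬p, u
6. p, u
7. r, u
8. ¬p, u
Accessibility: uRu
Branch closes: p and ¬p both at u.
Every branch closes; the branch above is one of them.

Unsatisfiable (every branch closes)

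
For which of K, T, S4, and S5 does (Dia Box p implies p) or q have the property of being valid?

S5

S4-tableau for the negation not ((Dia Box p implies p) or q):
1. not ((Dia Box p implies p) or q), 0
2. not (Dia Box p implies p), 0   [neg-or-rule on 1]
3. not q, 0   [neg-or-rule on 1]
4. Dia Box p, 0   [neg-implies-rule on 2]
5. not p, 0   [neg-implies-rule on 2]
6. Box p, 1   [Dia-rule on 4: fresh world 1, 0R1]
7. p, 1   [Box-rule on 6 via 1R1]
Accessibility: 0R0, 0R1, 1R1
Complete open branch: countermodel on an S4-frame, so not valid in S4, nor in K, T (the same frame is also a K-frame and a T-frame).
S5-tableau for the negation not ((Dia Box p implies p) or q):
1. not ((Dia Box p implies p) or q), 0
2. not (Dia Box p implies p), 0   [neg-or-rule on 1]
3. not q, 0   [neg-or-rule on 1]
4. Dia Box p, 0   [neg-implies-rule on 2]
5. not p, 0   [neg-implies-rule on 2]
6. Box p, 1   [Dia-rule on 4: fresh world 1, 0R1]
7. p, 0   [Box-rule on 6 via 1R0]
Accessibility: 0R0, 0R1, 1R0, 1R1
Branch closes: p and not p both at 0.
Every branch closes (one shown): valid in S5.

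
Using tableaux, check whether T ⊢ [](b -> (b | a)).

Tableau for the negation ~[](b -> (b | a)):
1. ~[](b -> (b | a)), 0
2. ~(b -> (b | a)), 1
3. b, 1
4. ~(b | a), 1
5. ~b, 1
6. ~a, 1
Accessibility: 0R0, 0R1, 1R1
Branch closes: b and ~b both at 1.
Every branch of the negation's tableau closes; the branch above is one of them.

Valid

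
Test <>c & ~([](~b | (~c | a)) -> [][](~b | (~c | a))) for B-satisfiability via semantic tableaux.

1. <>c & ~([](~b | (~c | a)) -> [][](~b | (~c | a))), w0
2. <>c, w0
3. ~([](~b | (~c | a)) -> [][](~b | (~c | a))), w0
4. [](~b | (~c | a)), w0
5. ~[][](~b | (~c | a)), w0
6. ~b | (~c | a), w0
7. ~c | a, w0
8. a, w0
9. c, w1
10. ~b | (~c | a), w1
11. ~c | a, w1
12. a, w1
13. ~[](~b | (~c | a)), w2
14. ~b | (~c | a), w2
15. ~c | a, w2
16. a, w2
17. ~(~b | (~c | a)), w3
18. b, w3
19. ~(~c | a), w3
20. c, w3
21. ~a, w3
Accessibility: w0Rw0, w0Rw1, w0Rw2, w1Rw0, w1Rw1, w2Rw0, w2Rw2, w2Rw3, w3Rw2, w3Rw3

Yes, satisfiable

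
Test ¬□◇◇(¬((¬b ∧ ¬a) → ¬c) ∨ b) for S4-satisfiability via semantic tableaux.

Satisfiable (open branch found)

1. ¬□◇◇(¬((¬b ∧ ¬a) → ¬c) ∨ b), u
2. ¬◇◇(¬((¬b ∧ ¬a) → ¬c) ∨ b), v
3. ¬◇(¬((¬b ∧ ¬a) → ¬c) ∨ b), v
4. ¬(¬((¬b ∧ ¬a) → ¬c) ∨ b), v
5. (¬b ∧ ¬a) → ¬c, v
6. ¬b, v
7. ¬c, v
Accessibility: uRu, uRv, vRv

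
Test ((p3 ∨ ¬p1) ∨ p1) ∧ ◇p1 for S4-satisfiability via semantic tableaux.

1. ((p3 ∨ ¬p1) ∨ p1) ∧ ◇p1, 0
2. (p3 ∨ ¬p1) ∨ p1, 0   [∧-rule on 1]
3. ◇p1, 0   [∧-rule on 1]
4. p1, 0   [∨-rule on 2 (branches; this branch)]
5. p1, 1   [◇-rule on 3: fresh world 1, 0R1]
Accessibility: 0R0, 0R1, 1R1

Satisfiable (open branch found)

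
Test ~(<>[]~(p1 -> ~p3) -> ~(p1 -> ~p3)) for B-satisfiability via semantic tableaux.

Unsatisfiable (every branch closes)

1. ~(<>[]~(p1 -> ~p3) -> ~(p1 -> ~p3)), 0
2. <>[]~(p1 -> ~p3), 0   [~->-rule on 1]
3. p1 -> ~p3, 0   [~->-rule on 1]
4. ~p3, 0   [->-rule on 3 (branches; this branch)]
5. []~(p1 -> ~p3), 1   [<>-rule on 2: fresh world 1, 0R1]
6. ~(p1 -> ~p3), 0   [[]-rule on 5 via 1R0]
7. p1, 0   [~->-rule on 6]
8. p3, 0   [~->-rule on 6]
Accessibility: 0R0, 0R1, 1R0, 1R1
Branch closes: p3 and ~p3 both at 0.
All branches of the tableau close; one closing branch shown above.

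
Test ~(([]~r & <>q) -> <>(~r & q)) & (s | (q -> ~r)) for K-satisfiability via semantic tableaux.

Unsatisfiable (every branch closes)

1. ~(([]~r & <>q) -> <>(~r & q)) & (s | (q -> ~r)), w0
2. ~(([]~r & <>q) -> <>(~r & q)), w0
3. s | (q -> ~r), w0
4. []~r & <>q, w0
5. ~<>(~r & q), w0
6. []~r, w0
7. <>q, w0
8. q -> ~r, w0
9. ~r, w0
10. q, w1
11. ~(~r & q), w1
12. ~r, w1
13. ~q, w1
Accessibility: w0Rw1
Branch closes: q and ~q both at w1.
All branches of the tableau close; one closing branch shown above.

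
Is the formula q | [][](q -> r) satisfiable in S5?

1. q | [][](q -> r), w0
2. [][](q -> r), w0   [|-rule on 1 (branches; this branch)]
3. [](q -> r), w0   [[]-rule on 2 via w0Rw0]
4. q -> r, w0   [[]-rule on 3 via w0Rw0]
5. r, w0   [->-rule on 4 (branches; this branch)]
Accessibility: w0Rw0

Satisfiable (open branch found)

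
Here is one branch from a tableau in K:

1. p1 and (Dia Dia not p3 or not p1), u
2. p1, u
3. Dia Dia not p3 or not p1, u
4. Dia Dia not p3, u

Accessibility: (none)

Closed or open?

No atom appears with both signs at the same world.

No, open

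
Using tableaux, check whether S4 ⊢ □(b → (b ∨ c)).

Valid in S4

Tableau for the negation ¬□(b → (b ∨ c)):
1. ¬□(b → (b ∨ c)), 0
2. ¬(b → (b ∨ c)), 1
3. b, 1
4. ¬(b ∨ c), 1
5. ¬b, 1
6. ¬c, 1
Accessibility: 0R0, 0R1, 1R1
Branch closes: b and ¬b both at 1.
All branches of the negation close; one closing branch shown above.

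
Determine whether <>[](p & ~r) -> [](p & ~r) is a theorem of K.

Tableau for the negation ~(<>[](p & ~r) -> [](p & ~r)):
1. ~(<>[](p & ~r) -> [](p & ~r)), u
2. <>[](p & ~r), u
3. ~[](p & ~r), u
4. [](p & ~r), v
5. ~(p & ~r), w
6. r, w
Accessibility: uRv, uRw
The negation has an open branch (countermodel exists).

Invalid (countermodel exists)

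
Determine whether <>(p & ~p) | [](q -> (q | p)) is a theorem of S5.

Tableau for the negation ~(<>(p & ~p) | [](q -> (q | p))):
1. ~(<>(p & ~p) | [](q -> (q | p))), w0
2. ~<>(p & ~p), w0
3. ~[](q -> (q | p)), w0
4. ~(p & ~p), w0
5. p, w0
6. ~(q -> (q | p)), w1
7. q, w1
8. ~(q | p), w1
9. ~q, w1
10. ~p, w1
Accessibility: w0Rw0, w0Rw1, w1Rw0, w1Rw1
Branch closes: q and ~q both at w1.
Every branch of the negation's tableau closes; the branch above is one of them.

Yes, valid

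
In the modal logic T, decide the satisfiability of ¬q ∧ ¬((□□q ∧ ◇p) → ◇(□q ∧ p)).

1. ¬q ∧ ¬((□□q ∧ ◇p) → ◇(□q ∧ p)), 0
2. ¬q, 0
3. ¬((□□q ∧ ◇p) → ◇(□q ∧ p)), 0
4. □□q ∧ ◇p, 0
5. ¬◇(□q ∧ p), 0
6. □□q, 0
7. ◇p, 0
8. ¬(□q ∧ p), 0
9. □q, 0
10. q, 0
Accessibility: 0R0
Branch closes: q and ¬q both at 0.
All branches of the tableau close; one closing branch shown above.

No, unsatisfiable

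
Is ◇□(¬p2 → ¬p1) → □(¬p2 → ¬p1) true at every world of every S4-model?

Invalid (countermodel exists)

Tableau for the negation ¬(◇□(¬p2 → ¬p1) → □(¬p2 → ¬p1)):
1. ¬(◇□(¬p2 → ¬p1) → □(¬p2 → ¬p1)), 0
2. ◇□(¬p2 → ¬p1), 0
3. ¬□(¬p2 → ¬p1), 0
4. □(¬p2 → ¬p1), 1
5. ¬p2 → ¬p1, 1
6. ¬p1, 1
7. ¬(¬p2 → ¬p1), 2
8. ¬p2, 2
9. p1, 2
Accessibility: 0R0, 0R1, 0R2, 1R1, 2R2
The negation has an open branch (countermodel exists).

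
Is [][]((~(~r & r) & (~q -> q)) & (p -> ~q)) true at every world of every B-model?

Tableau for the negation ~[][]((~(~r & r) & (~q -> q)) & (p -> ~q)):
1. ~[][]((~(~r & r) & (~q -> q)) & (p -> ~q)), w0
2. ~[]((~(~r & r) & (~q -> q)) & (p -> ~q)), w1
3. ~((~(~r & r) & (~q -> q)) & (p -> ~q)), w2
4. ~(p -> ~q), w2
5. p, w2
6. q, w2
Accessibility: w0Rw0, w0Rw1, w1Rw0, w1Rw1, w1Rw2, w2Rw1, w2Rw2
The negation has an open branch (countermodel exists).

Invalid (countermodel exists)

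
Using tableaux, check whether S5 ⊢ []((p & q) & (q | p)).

Not valid

Tableau for the negation ~[]((p & q) & (q | p)):
1. ~[]((p & q) & (q | p)), 0
2. ~((p & q) & (q | p)), 1
3. ~(q | p), 1
4. ~q, 1
5. ~p, 1
Accessibility: 0R0, 0R1, 1R0, 1R1
The negation has an open branch (countermodel exists).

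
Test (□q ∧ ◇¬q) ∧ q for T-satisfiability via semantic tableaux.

No, unsatisfiable

1. (□q ∧ ◇¬q) ∧ q, u
2. □q ∧ ◇¬q, u
3. q, u
4. □q, u
5. ◇¬q, u
6. ¬q, v
7. q, v
Accessibility: uRu, uRv, vRv
Branch closes: q and ¬q both at v.
(One branch shown.) All branches close.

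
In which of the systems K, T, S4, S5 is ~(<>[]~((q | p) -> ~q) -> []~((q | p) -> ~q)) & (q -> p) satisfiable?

S4-tableau for the formula:
1. ~(<>[]~((q | p) -> ~q) -> []~((q | p) -> ~q)) & (q -> p), 0
2. ~(<>[]~((q | p) -> ~q) -> []~((q | p) -> ~q)), 0   [&-rule on 1]
3. q -> p, 0   [&-rule on 1]
4. <>[]~((q | p) -> ~q), 0   [~->-rule on 2]
5. ~[]~((q | p) -> ~q), 0   [~->-rule on 2]
6. p, 0   [->-rule on 3 (branches; this branch)]
7. []~((q | p) -> ~q), 1   [<>-rule on 4: fresh world 1, 0R1]
8. ~((q | p) -> ~q), 1   [[]-rule on 7 via 1R1]
9. q | p, 1   [~->-rule on 8]
10. q, 1   [~->-rule on 8]
11. p, 1   [|-rule on 9 (branches; this branch)]
12. (q | p) -> ~q, 2   [~[]-rule on 5: fresh world 2, 0R2]
13. ~q, 2   [->-rule on 12 (branches; this branch)]
Accessibility: 0R0, 0R1, 0R2, 1R1, 2R2
Complete open branch: satisfiable in S4, hence also in K, T (this S4-model is also a K-model and a T-model).
S5-tableau for the formula:
1. ~(<>[]~((q | p) -> ~q) -> []~((q | p) -> ~q)) & (q -> p), 0
2. ~(<>[]~((q | p) -> ~q) -> []~((q | p) -> ~q)), 0   [&-rule on 1]
3. q -> p, 0   [&-rule on 1]
4. <>[]~((q | p) -> ~q), 0   [~->-rule on 2]
5. ~[]~((q | p) -> ~q), 0   [~->-rule on 2]
6. p, 0   [->-rule on 3 (branches; this branch)]
7. []~((q | p) -> ~q), 1   [<>-rule on 4: fresh world 1, 0R1]
8. ~((q | p) -> ~q), 0   [[]-rule on 7 via 1R0]
9. q | p, 0   [~->-rule on 8]
10. q, 0   [~->-rule on 8]
11. ~((q | p) -> ~q), 1   [[]-rule on 7 via 1R1]
12. q | p, 1   [~->-rule on 11]
13. q, 1   [~->-rule on 11]
14. p, 1   [|-rule on 12 (branches; this branch)]
15. (q | p) -> ~q, 2   [~[]-rule on 5: fresh world 2, 0R2]
16. ~((q | p) -> ~q), 2   [[]-rule on 7 via 1R2]
17. q | p, 2   [~->-rule on 16]
18. q, 2   [~->-rule on 16]
19. ~(q | p), 2   [->-rule on 15 (branches; this branch)]
20. ~q, 2   [~|-rule on 19]
21. ~p, 2   [~|-rule on 19]
Accessibility: 0R0, 0R1, 0R2, 1R0, 1R1, 1R2, 2R0, 2R1, 2R2
Branch closes: q and ~q both at 2.
Every branch closes (one shown): unsatisfiable in S5.

K, T, S4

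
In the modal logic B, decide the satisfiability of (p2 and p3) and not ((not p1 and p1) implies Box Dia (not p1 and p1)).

1. (p2 and p3) and not ((not p1 and p1) implies Box Dia (not p1 and p1)), 0
2. p2 and p3, 0
3. not ((not p1 and p1) implies Box Dia (not p1 and p1)), 0
4. p2, 0
5. p3, 0
6. not p1 and p1, 0
7. not Box Dia (not p1 and p1), 0
8. not p1, 0
9. p1, 0
Accessibility: 0R0
Branch closes: p1 and not p1 both at 0.
All branches of the tableau close; one closing branch shown above.

Unsatisfiable (every branch closes)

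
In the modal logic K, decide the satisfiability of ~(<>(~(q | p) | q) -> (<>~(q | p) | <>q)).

No, unsatisfiable

1. ~(<>(~(q | p) | q) -> (<>~(q | p) | <>q)), w0
2. <>(~(q | p) | q), w0
3. ~(<>~(q | p) | <>q), w0
4. ~<>~(q | p), w0
5. ~<>q, w0
6. ~(q | p) | q, w1
7. q | p, w1
8. ~q, w1
9. ~(q | p), w1
10. ~p, w1
11. p, w1
Accessibility: w0Rw1
Branch closes: p and ~p both at w1.
(One branch shown.) All branches close.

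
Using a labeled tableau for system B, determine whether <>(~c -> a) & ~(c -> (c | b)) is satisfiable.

Unsatisfiable

1. <>(~c -> a) & ~(c -> (c | b)), w0
2. <>(~c -> a), w0
3. ~(c -> (c | b)), w0
4. c, w0
5. ~(c | b), w0
6. ~c, w0
7. ~b, w0
Accessibility: w0Rw0
Branch closes: c and ~c both at w0.
(One branch shown.) All branches close.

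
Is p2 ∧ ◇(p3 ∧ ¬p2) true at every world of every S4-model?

Tableau for the negation ¬(p2 ∧ ◇(p3 ∧ ¬p2)):
1. ¬(p2 ∧ ◇(p3 ∧ ¬p2)), 0
2. ¬◇(p3 ∧ ¬p2), 0
3. ¬(p3 ∧ ¬p2), 0
4. p2, 0
Accessibility: 0R0
The negation has an open branch (countermodel exists).

Invalid (countermodel exists)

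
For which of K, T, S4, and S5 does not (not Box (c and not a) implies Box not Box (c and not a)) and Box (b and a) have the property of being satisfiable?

K

T-tableau for the formula:
1. not (not Box (c and not a) implies Box not Box (c and not a)) and Box (b and a), u
2. not (not Box (c and not a) implies Box not Box (c and not a)), u
3. Box (b and a), u
4. not Box (c and not a), u
5. not Box not Box (c and not a), u
6. b and a, u
7. b, u
8. a, u
9. not (c and not a), v
10. b and a, v
11. b, v
12. a, v
13. Box (c and not a), w
14. b and a, w
15. b, w
16. a, w
17. c and not a, w
18. c, w
19. not a, w
Accessibility: uRu, uRv, uRw, vRv, wRw
Branch closes: a and not a both at w.
Every branch closes (one shown): unsatisfiable in T, hence also in S4, S5 (every S4/S5-frame is a T-frame).
K-tableau for the formula:
1. not (not Box (c and not a) implies Box not Box (c and not a)) and Box (b and a), u
2. not (not Box (c and not a) implies Box not Box (c and not a)), u
3. Box (b and a), u
4. not Box (c and not a), u
5. not Box not Box (c and not a), u
6. not (c and not a), v
7. b and a, v
8. b, v
9. a, v
10. Box (c and not a), w
11. b and a, w
12. b, w
13. a, w
Accessibility: uRv, uRw
Complete open branch: satisfiable in K.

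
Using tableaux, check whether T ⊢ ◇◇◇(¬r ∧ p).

Tableau for the negation ¬◇◇◇(¬r ∧ p):
1. ¬◇◇◇(¬r ∧ p), 0
2. ¬◇◇(¬r ∧ p), 0
3. ¬◇(¬r ∧ p), 0
4. ¬(¬r ∧ p), 0
5. ¬p, 0
Accessibility: 0R0
The negation has an open branch (countermodel exists).

No, not valid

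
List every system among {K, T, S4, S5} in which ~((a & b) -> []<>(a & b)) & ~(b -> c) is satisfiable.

S4-tableau for the formula:
1. ~((a & b) -> []<>(a & b)) & ~(b -> c), u
2. ~((a & b) -> []<>(a & b)), u   [&-rule on 1]
3. ~(b -> c), u   [&-rule on 1]
4. a & b, u   [~->-rule on 2]
5. ~[]<>(a & b), u   [~->-rule on 2]
6. b, u   [~->-rule on 3]
7. ~c, u   [~->-rule on 3]
8. a, u   [&-rule on 4]
9. ~<>(a & b), v   [~[]-rule on 5: fresh world v, uRv]
10. ~(a & b), v   [~<>-rule on 9 via vRv]
11. ~b, v   [~&-rule on 10 (branches; this branch)]
Accessibility: uRu, uRv, vRv
Complete open branch: satisfiable in S4, hence also in K, T (this S4-model is also a K-model and a T-model).
S5-tableau for the formula:
1. ~((a & b) -> []<>(a & b)) & ~(b -> c), u
2. ~((a & b) -> []<>(a & b)), u   [&-rule on 1]
3. ~(b -> c), u   [&-rule on 1]
4. a & b, u   [~->-rule on 2]
5. ~[]<>(a & b), u   [~->-rule on 2]
6. b, u   [~->-rule on 3]
7. ~c, u   [~->-rule on 3]
8. a, u   [&-rule on 4]
9. ~<>(a & b), v   [~[]-rule on 5: fresh world v, uRv]
10. ~(a & b), u   [~<>-rule on 9 via vRu]
11. ~(a & b), v   [~<>-rule on 9 via vRv]
12. ~b, u   [~&-rule on 10 (branches; this branch)]
Accessibility: uRu, uRv, vRu, vRv
Branch closes: b and ~b both at u.
Every branch closes (one shown): unsatisfiable in S5.

K, T, S4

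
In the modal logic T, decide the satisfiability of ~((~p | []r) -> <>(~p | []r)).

1. ~((~p | []r) -> <>(~p | []r)), u
2. ~p | []r, u
3. ~<>(~p | []r), u
4. ~(~p | []r), u
5. p, u
6. ~[]r, u
7. []r, u
8. r, u
9. ~r, v
10. ~(~p | []r), v
11. p, v
12. ~[]r, v
13. r, v
Accessibility: uRu, uRv, vRv
Branch closes: r and ~r both at v.
All branches of the tableau close; one closing branch shown above.

Unsatisfiable (every branch closes)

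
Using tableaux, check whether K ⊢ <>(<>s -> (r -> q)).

Tableau for the negation ~<>(<>s -> (r -> q)):
1. ~<>(<>s -> (r -> q)), 0
The negation has an open branch (countermodel exists).

Not valid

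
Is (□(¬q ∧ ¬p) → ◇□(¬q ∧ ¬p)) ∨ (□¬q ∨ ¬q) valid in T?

Tableau for the negation ¬((□(¬q ∧ ¬p) → ◇□(¬q ∧ ¬p)) ∨ (□¬q ∨ ¬q)):
1. ¬((□(¬q ∧ ¬p) → ◇□(¬q ∧ ¬p)) ∨ (□¬q ∨ ¬q)), 0
2. ¬(□(¬q ∧ ¬p) → ◇□(¬q ∧ ¬p)), 0
3. ¬(□¬q ∨ ¬q), 0
4. □(¬q ∧ ¬p), 0
5. ¬◇□(¬q ∧ ¬p), 0
6. ¬□¬q, 0
7. q, 0
8. ¬q ∧ ¬p, 0
9. ¬q, 0
10. ¬p, 0
Accessibility: 0R0
Branch closes: q and ¬q both at 0.
All branches of the negation close; one closing branch shown above.

Yes, valid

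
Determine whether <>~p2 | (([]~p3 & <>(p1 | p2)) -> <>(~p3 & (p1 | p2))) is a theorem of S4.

Yes, valid

Tableau for the negation ~(<>~p2 | (([]~p3 & <>(p1 | p2)) -> <>(~p3 & (p1 | p2)))):
1. ~(<>~p2 | (([]~p3 & <>(p1 | p2)) -> <>(~p3 & (p1 | p2)))), w0
2. ~<>~p2, w0   [~|-rule on 1]
3. ~(([]~p3 & <>(p1 | p2)) -> <>(~p3 & (p1 | p2))), w0   [~|-rule on 1]
4. []~p3 & <>(p1 | p2), w0   [~->-rule on 3]
5. ~<>(~p3 & (p1 | p2)), w0   [~->-rule on 3]
6. []~p3, w0   [&-rule on 4]
7. <>(p1 | p2), w0   [&-rule on 4]
8. p2, w0   [~<>-rule on 2 via w0Rw0]
9. ~(~p3 & (p1 | p2)), w0   [~<>-rule on 5 via w0Rw0]
10. ~p3, w0   [[]-rule on 6 via w0Rw0]
11. ~(p1 | p2), w0   [~&-rule on 9 (branches; this branch)]
12. ~p1, w0   [~|-rule on 11]
13. ~p2, w0   [~|-rule on 11]
Accessibility: w0Rw0
Branch closes: p2 and ~p2 both at w0.
Every branch of the negation's tableau closes; the branch above is one of them.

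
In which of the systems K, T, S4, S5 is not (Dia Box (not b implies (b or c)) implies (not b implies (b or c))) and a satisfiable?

K, T, S4

S5-tableau for the formula:
1. not (Dia Box (not b implies (b or c)) implies (not b implies (b or c))) and a, w0
2. not (Dia Box (not b implies (b or c)) implies (not b implies (b or c))), w0
3. a, w0
4. Dia Box (not b implies (b or c)), w0
5. not (not b implies (b or c)), w0
6. not b, w0
7. not (b or c), w0
8. not c, w0
9. Box (not b implies (b or c)), w1
10. not b implies (b or c), w0
11. not b implies (b or c), w1
12. b or c, w0
13. b or c, w1
14. c, w0
Accessibility: w0Rw0, w0Rw1, w1Rw0, w1Rw1
Branch closes: c and not c both at w0.
Every branch closes (one shown): unsatisfiable in S5.
S4-tableau for the formula:
1. not (Dia Box (not b implies (b or c)) implies (not b implies (b or c))) and a, w0
2. not (Dia Box (not b implies (b or c)) implies (not b implies (b or c))), w0
3. a, w0
4. Dia Box (not b implies (b or c)), w0
5. not (not b implies (b or c)), w0
6. not b, w0
7. not (b or c), w0
8. not c, w0
9. Box (not b implies (b or c)), w1
10. not b implies (b or c), w1
11. b or c, w1
12. c, w1
Accessibility: w0Rw0, w0Rw1, w1Rw1
Complete open branch: satisfiable in S4, hence also in K, T (this S4-model is also a K-model and a T-model).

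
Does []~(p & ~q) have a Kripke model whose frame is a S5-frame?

Yes, satisfiable

1. []~(p & ~q), u
2. ~(p & ~q), u   [[]-rule on 1 via uRu]
3. q, u   [~&-rule on 2 (branches; this branch)]
Accessibility: uRu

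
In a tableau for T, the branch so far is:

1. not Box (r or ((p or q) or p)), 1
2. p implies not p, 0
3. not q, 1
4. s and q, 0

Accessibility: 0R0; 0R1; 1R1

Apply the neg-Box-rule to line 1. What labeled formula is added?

a fresh world 2 with 1R2, and not (r or ((p or q) or p)) at 2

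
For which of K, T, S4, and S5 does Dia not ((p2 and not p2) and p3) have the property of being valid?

K-tableau for the negation not Dia not ((p2 and not p2) and p3):
1. not Dia not ((p2 and not p2) and p3), u
Complete open branch: countermodel on a K-frame, so not valid in K.
T-tableau for the negation not Dia not ((p2 and not p2) and p3):
1. not Dia not ((p2 and not p2) and p3), u
2. (p2 and not p2) and p3, u
3. p2 and not p2, u
4. p3, u
5. p2, u
6. not p2, u
Accessibility: uRu
Branch closes: p2 and not p2 both at u.
Every branch closes (one shown): valid in T, hence also in S4, S5 (every theorem of T is a theorem of S4 and S5).

T, S4, S5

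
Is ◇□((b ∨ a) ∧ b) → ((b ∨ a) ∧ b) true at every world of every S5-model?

Tableau for the negation ¬(◇□((b ∨ a) ∧ b) → ((b ∨ a) ∧ b)):
1. ¬(◇□((b ∨ a) ∧ b) → ((b ∨ a) ∧ b)), 0
2. ◇□((b ∨ a) ∧ b), 0
3. ¬((b ∨ a) ∧ b), 0
4. ¬(b ∨ a), 0
5. ¬b, 0
6. ¬a, 0
7. □((b ∨ a) ∧ b), 1
8. (b ∨ a) ∧ b, 0
9. b ∨ a, 0
10. b, 0
Accessibility: 0R0, 0R1, 1R0, 1R1
Branch closes: b and ¬b both at 0.
All branches of the negation close; one closing branch shown above.

Valid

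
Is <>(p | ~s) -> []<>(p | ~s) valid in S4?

Tableau for the negation ~(<>(p | ~s) -> []<>(p | ~s)):
1. ~(<>(p | ~s) -> []<>(p | ~s)), 0
2. <>(p | ~s), 0
3. ~[]<>(p | ~s), 0
4. p | ~s, 1
5. ~s, 1
6. ~<>(p | ~s), 2
7. ~(p | ~s), 2
8. ~p, 2
9. s, 2
Accessibility: 0R0, 0R1, 0R2, 1R1, 2R2
The negation has an open branch (countermodel exists).

Invalid (countermodel exists)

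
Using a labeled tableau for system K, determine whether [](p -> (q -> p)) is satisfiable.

1. [](p -> (q -> p)), 0

Satisfiable (open branch found)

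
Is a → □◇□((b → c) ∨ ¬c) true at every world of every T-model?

Tableau for the negation ¬(a → □◇□((b → c) ∨ ¬c)):
1. ¬(a → □◇□((b → c) ∨ ¬c)), u
2. a, u   [¬→-rule on 1]
3. ¬□◇□((b → c) ∨ ¬c), u   [¬→-rule on 1]
4. ¬◇□((b → c) ∨ ¬c), v   [¬□-rule on 3: fresh world v, uRv]
5. ¬□((b → c) ∨ ¬c), v   [¬◇-rule on 4 via vRv]
6. ¬((b → c) ∨ ¬c), w   [¬□-rule on 5: fresh world w, vRw]
7. ¬(b → c), w   [¬∨-rule on 6]
8. c, w   [¬∨-rule on 6]
9. b, w   [¬→-rule on 7]
10. ¬c, w   [¬→-rule on 7]
Accessibility: uRu, uRv, vRv, vRw, wRw
Branch closes: c and ¬c both at w.
All branches of the negation close; one closing branch shown above.

Yes, valid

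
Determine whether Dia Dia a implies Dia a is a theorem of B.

Invalid (countermodel exists)

Tableau for the negation not (Dia Dia a implies Dia a):
1. not (Dia Dia a implies Dia a), u
2. Dia Dia a, u
3. not Dia a, u
4. not a, u
5. Dia a, v
6. not a, v
7. a, w
Accessibility: uRu, uRv, vRu, vRv, vRw, wRv, wRw
The negation has an open branch (countermodel exists).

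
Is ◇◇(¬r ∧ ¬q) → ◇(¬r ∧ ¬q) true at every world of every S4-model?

Valid

Tableau for the negation ¬(◇◇(¬r ∧ ¬q) → ◇(¬r ∧ ¬q)):
1. ¬(◇◇(¬r ∧ ¬q) → ◇(¬r ∧ ¬q)), 0
2. ◇◇(¬r ∧ ¬q), 0
3. ¬◇(¬r ∧ ¬q), 0
4. ¬(¬r ∧ ¬q), 0
5. q, 0
6. ◇(¬r ∧ ¬q), 1
7. ¬(¬r ∧ ¬q), 1
8. q, 1
9. ¬r ∧ ¬q, 2
10. ¬r, 2
11. ¬q, 2
12. ¬(¬r ∧ ¬q), 2
13. q, 2
Accessibility: 0R0, 0R1, 0R2, 1R1, 1R2, 2R2
Branch closes: q and ¬q both at 2.
Every branch of the negation's tableau closes; the branch above is one of them.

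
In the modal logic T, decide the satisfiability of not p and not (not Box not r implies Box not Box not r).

Satisfiable

1. not p and not (not Box not r implies Box not Box not r), 0
2. not p, 0   [and-rule on 1]
3. not (not Box not r implies Box not Box not r), 0   [and-rule on 1]
4. not Box not r, 0   [neg-implies-rule on 3]
5. not Box not Box not r, 0   [neg-implies-rule on 3]
6. r, 1   [neg-Box-rule on 4: fresh world 1, 0R1]
7. Box not r, 2   [neg-Box-rule on 5: fresh world 2, 0R2]
8. not r, 2   [Box-rule on 7 via 2R2]
Accessibility: 0R0, 0R1, 0R2, 1R1, 2R2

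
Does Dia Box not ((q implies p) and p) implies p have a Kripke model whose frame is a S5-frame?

1. Dia Box not ((q implies p) and p) implies p, 0
2. p, 0
Accessibility: 0R0

Satisfiable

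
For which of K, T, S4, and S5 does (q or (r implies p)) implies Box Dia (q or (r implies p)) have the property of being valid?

S5

S4-tableau for the negation not ((q or (r implies p)) implies Box Dia (q or (r implies p))):
1. not ((q or (r implies p)) implies Box Dia (q or (r implies p))), 0
2. q or (r implies p), 0
3. not Box Dia (q or (r implies p)), 0
4. r implies p, 0
5. p, 0
6. not Dia (q or (r implies p)), 1
7. not (q or (r implies p)), 1
8. not q, 1
9. not (r implies p), 1
10. r, 1
11. not p, 1
Accessibility: 0R0, 0R1, 1R1
Complete open branch: countermodel on an S4-frame, so not valid in S4, nor in K, T (the same frame is also a K-frame and a T-frame).
S5-tableau for the negation not ((q or (r implies p)) implies Box Dia (q or (r implies p))):
1. not ((q or (r implies p)) implies Box Dia (q or (r implies p))), 0
2. q or (r implies p), 0
3. not Box Dia (q or (r implies p)), 0
4. r implies p, 0
5. p, 0
6. not Dia (q or (r implies p)), 1
7. not (q or (r implies p)), 0
8. not q, 0
9. not (r implies p), 0
10. r, 0
11. not p, 0
Accessibility: 0R0, 0R1, 1R0, 1R1
Branch closes: p and not p both at 0.
Every branch closes (one shown): valid in S5.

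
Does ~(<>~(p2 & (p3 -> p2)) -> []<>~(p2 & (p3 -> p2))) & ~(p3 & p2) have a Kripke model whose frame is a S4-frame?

1. ~(<>~(p2 & (p3 -> p2)) -> []<>~(p2 & (p3 -> p2))) & ~(p3 & p2), w0
2. ~(<>~(p2 & (p3 -> p2)) -> []<>~(p2 & (p3 -> p2))), w0
3. ~(p3 & p2), w0
4. <>~(p2 & (p3 -> p2)), w0
5. ~[]<>~(p2 & (p3 -> p2)), w0
6. ~p2, w0
7. ~(p2 & (p3 -> p2)), w1
8. ~(p3 -> p2), w1
9. p3, w1
10. ~p2, w1
11. ~<>~(p2 & (p3 -> p2)), w2
12. p2 & (p3 -> p2), w2
13. p2, w2
14. p3 -> p2, w2
Accessibility: w0Rw0, w0Rw1, w0Rw2, w1Rw1, w2Rw2

Yes, satisfiable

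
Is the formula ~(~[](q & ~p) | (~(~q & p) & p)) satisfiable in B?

Satisfiable

1. ~(~[](q & ~p) | (~(~q & p) & p)), u
2. [](q & ~p), u
3. ~(~(~q & p) & p), u
4. q & ~p, u
5. q, u
6. ~p, u
Accessibility: uRu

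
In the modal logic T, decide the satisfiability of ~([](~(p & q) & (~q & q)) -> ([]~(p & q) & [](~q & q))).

Unsatisfiable

1. ~([](~(p & q) & (~q & q)) -> ([]~(p & q) & [](~q & q))), u
2. [](~(p & q) & (~q & q)), u   [~->-rule on 1]
3. ~([]~(p & q) & [](~q & q)), u   [~->-rule on 1]
4. ~(p & q) & (~q & q), u   [[]-rule on 2 via uRu]
5. ~(p & q), u   [&-rule on 4]
6. ~q & q, u   [&-rule on 4]
7. ~q, u   [&-rule on 6]
8. q, u   [&-rule on 6]
Accessibility: uRu
Branch closes: q and ~q both at u.
Every branch closes; the branch above is one of them.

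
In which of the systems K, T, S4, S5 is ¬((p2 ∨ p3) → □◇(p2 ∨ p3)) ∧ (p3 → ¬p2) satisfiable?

K, T, S4

S5-tableau for the formula:
1. ¬((p2 ∨ p3) → □◇(p2 ∨ p3)) ∧ (p3 → ¬p2), w0
2. ¬((p2 ∨ p3) → □◇(p2 ∨ p3)), w0
3. p3 → ¬p2, w0
4. p2 ∨ p3, w0
5. ¬□◇(p2 ∨ p3), w0
6. ¬p2, w0
7. p3, w0
8. ¬◇(p2 ∨ p3), w1
9. ¬(p2 ∨ p3), w0
10. ¬p3, w0
Accessibility: w0Rw0, w0Rw1, w1Rw0, w1Rw1
Branch closes: p3 and ¬p3 both at w0.
Every branch closes (one shown): unsatisfiable in S5.
S4-tableau for the formula:
1. ¬((p2 ∨ p3) → □◇(p2 ∨ p3)) ∧ (p3 → ¬p2), w0
2. ¬((p2 ∨ p3) → □◇(p2 ∨ p3)), w0
3. p3 → ¬p2, w0
4. p2 ∨ p3, w0
5. ¬□◇(p2 ∨ p3), w0
6. ¬p2, w0
7. p3, w0
8. ¬◇(p2 ∨ p3), w1
9. ¬(p2 ∨ p3), w1
10. ¬p2, w1
11. ¬p3, w1
Accessibility: w0Rw0, w0Rw1, w1Rw1
Complete open branch: satisfiable in S4, hence also in K, T (this S4-model is also a K-model and a T-model).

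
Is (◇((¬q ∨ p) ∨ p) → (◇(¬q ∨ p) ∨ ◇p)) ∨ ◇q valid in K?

Tableau for the negation ¬((◇((¬q ∨ p) ∨ p) → (◇(¬q ∨ p) ∨ ◇p)) ∨ ◇q):
1. ¬((◇((¬q ∨ p) ∨ p) → (◇(¬q ∨ p) ∨ ◇p)) ∨ ◇q), 0
2. ¬(◇((¬q ∨ p) ∨ p) → (◇(¬q ∨ p) ∨ ◇p)), 0
3. ¬◇q, 0
4. ◇((¬q ∨ p) ∨ p), 0
5. ¬(◇(¬q ∨ p) ∨ ◇p), 0
6. ¬◇(¬q ∨ p), 0
7. ¬◇p, 0
8. (¬q ∨ p) ∨ p, 1
9. ¬q, 1
10. ¬(¬q ∨ p), 1
11. q, 1
12. ¬p, 1
Accessibility: 0R1
Branch closes: q and ¬q both at 1.
Every branch of the negation's tableau closes; the branch above is one of them.

Valid in K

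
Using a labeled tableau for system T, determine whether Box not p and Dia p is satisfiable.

1. Box not p and Dia p, u
2. Box not p, u   [and-rule on 1]
3. Dia p, u   [and-rule on 1]
4. not p, u   [Box-rule on 2 via uRu]
5. p, v   [Dia-rule on 3: fresh world v, uRv]
6. not p, v   [Box-rule on 2 via uRv]
Accessibility: uRu, uRv, vRv
Branch closes: p and not p both at v.
(One branch shown.) All branches close.

No, unsatisfiable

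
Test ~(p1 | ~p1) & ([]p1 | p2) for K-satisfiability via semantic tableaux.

Unsatisfiable

1. ~(p1 | ~p1) & ([]p1 | p2), u
2. ~(p1 | ~p1), u
3. []p1 | p2, u
4. ~p1, u
5. p1, u
Branch closes: p1 and ~p1 both at u.
Every branch closes; the branch above is one of them.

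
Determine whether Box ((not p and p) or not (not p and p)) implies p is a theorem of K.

Not valid

Tableau for the negation not (Box ((not p and p) or not (not p and p)) implies p):
1. not (Box ((not p and p) or not (not p and p)) implies p), w0
2. Box ((not p and p) or not (not p and p)), w0   [neg-implies-rule on 1]
3. not p, w0   [neg-implies-rule on 1]
The negation has an open branch (countermodel exists).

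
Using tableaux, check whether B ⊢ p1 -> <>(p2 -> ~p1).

Tableau for the negation ~(p1 -> <>(p2 -> ~p1)):
1. ~(p1 -> <>(p2 -> ~p1)), u
2. p1, u
3. ~<>(p2 -> ~p1), u
4. ~(p2 -> ~p1), u
5. p2, u
Accessibility: uRu
The negation has an open branch (countermodel exists).

Invalid (countermodel exists)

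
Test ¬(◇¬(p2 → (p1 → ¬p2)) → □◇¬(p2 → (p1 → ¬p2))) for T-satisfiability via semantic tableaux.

Satisfiable (open branch found)

1. ¬(◇¬(p2 → (p1 → ¬p2)) → □◇¬(p2 → (p1 → ¬p2))), 0
2. ◇¬(p2 → (p1 → ¬p2)), 0
3. ¬□◇¬(p2 → (p1 → ¬p2)), 0
4. ¬(p2 → (p1 → ¬p2)), 1
5. p2, 1
6. ¬(p1 → ¬p2), 1
7. p1, 1
8. ¬◇¬(p2 → (p1 → ¬p2)), 2
9. p2 → (p1 → ¬p2), 2
10. p1 → ¬p2, 2
11. ¬p2, 2
Accessibility: 0R0, 0R1, 0R2, 1R1, 2R2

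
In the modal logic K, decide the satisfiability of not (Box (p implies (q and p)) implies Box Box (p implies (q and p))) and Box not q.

1. not (Box (p implies (q and p)) implies Box Box (p implies (q and p))) and Box not q, 0
2. not (Box (p implies (q and p)) implies Box Box (p implies (q and p))), 0   [and-rule on 1]
3. Box not q, 0   [and-rule on 1]
4. Box (p implies (q and p)), 0   [neg-implies-rule on 2]
5. not Box Box (p implies (q and p)), 0   [neg-implies-rule on 2]
6. not Box (p implies (q and p)), 1   [neg-Box-rule on 5: fresh world 1, 0R1]
7. not q, 1   [Box-rule on 3 via 0R1]
8. p implies (q and p), 1   [Box-rule on 4 via 0R1]
9. not p, 1   [implies-rule on 8 (branches; this branch)]
10. not (p implies (q and p)), 2   [neg-Box-rule on 6: fresh world 2, 1R2]
11. p, 2   [neg-implies-rule on 10]
12. not (q and p), 2   [neg-implies-rule on 10]
13. not q, 2   [neg-and-rule on 12 (branches; this branch)]
Accessibility: 0R1, 1R2

Satisfiable (open branch found)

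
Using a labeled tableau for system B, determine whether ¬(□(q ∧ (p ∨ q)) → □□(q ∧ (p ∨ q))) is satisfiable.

1. ¬(□(q ∧ (p ∨ q)) → □□(q ∧ (p ∨ q))), w0
2. □(q ∧ (p ∨ q)), w0
3. ¬□□(q ∧ (p ∨ q)), w0
4. q ∧ (p ∨ q), w0
5. q, w0
6. p ∨ q, w0
7. ¬□(q ∧ (p ∨ q)), w1
8. q ∧ (p ∨ q), w1
9. q, w1
10. p ∨ q, w1
11. ¬(q ∧ (p ∨ q)), w2
12. ¬(p ∨ q), w2
13. ¬p, w2
14. ¬q, w2
Accessibility: w0Rw0, w0Rw1, w1Rw0, w1Rw1, w1Rw2, w2Rw1, w2Rw2

Satisfiable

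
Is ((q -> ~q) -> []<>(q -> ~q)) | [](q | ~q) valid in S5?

Tableau for the negation ~(((q -> ~q) -> []<>(q -> ~q)) | [](q | ~q)):
1. ~(((q -> ~q) -> []<>(q -> ~q)) | [](q | ~q)), u
2. ~((q -> ~q) -> []<>(q -> ~q)), u   [~|-rule on 1]
3. ~[](q | ~q), u   [~|-rule on 1]
4. q -> ~q, u   [~->-rule on 2]
5. ~[]<>(q -> ~q), u   [~->-rule on 2]
6. ~q, u   [->-rule on 4 (branches; this branch)]
7. ~(q | ~q), v   [~[]-rule on 3: fresh world v, uRv]
8. ~q, v   [~|-rule on 7]
9. q, v   [~|-rule on 7]
Accessibility: uRu, uRv, vRu, vRv
Branch closes: q and ~q both at v.
All branches of the negation close; one closing branch shown above.

Valid in S5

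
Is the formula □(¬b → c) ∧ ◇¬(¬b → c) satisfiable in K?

1. □(¬b → c) ∧ ◇¬(¬b → c), w0
2. □(¬b → c), w0   [∧-rule on 1]
3. ◇¬(¬b → c), w0   [∧-rule on 1]
4. ¬(¬b → c), w1   [◇-rule on 3: fresh world w1, w0Rw1]
5. ¬b, w1   [¬→-rule on 4]
6. ¬c, w1   [¬→-rule on 4]
7. ¬b → c, w1   [□-rule on 2 via w0Rw1]
8. c, w1   [→-rule on 7 (branches; this branch)]
Accessibility: w0Rw1
Branch closes: c and ¬c both at w1.
(One branch shown.) All branches close.

Unsatisfiable (every branch closes)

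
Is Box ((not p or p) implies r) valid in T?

Invalid (countermodel exists)

Tableau for the negation not Box ((not p or p) implies r):
1. not Box ((not p or p) implies r), w0
2. not ((not p or p) implies r), w1
3. not p or p, w1
4. not r, w1
5. p, w1
Accessibility: w0Rw0, w0Rw1, w1Rw1
The negation has an open branch (countermodel exists).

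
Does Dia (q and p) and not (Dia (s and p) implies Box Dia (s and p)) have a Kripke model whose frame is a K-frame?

1. Dia (q and p) and not (Dia (s and p) implies Box Dia (s and p)), w0
2. Dia (q and p), w0
3. not (Dia (s and p) implies Box Dia (s and p)), w0
4. Dia (s and p), w0
5. not Box Dia (s and p), w0
6. q and p, w1
7. q, w1
8. p, w1
9. s and p, w2
10. s, w2
11. p, w2
12. not Dia (s and p), w3
Accessibility: w0Rw1, w0Rw2, w0Rw3

Yes, satisfiable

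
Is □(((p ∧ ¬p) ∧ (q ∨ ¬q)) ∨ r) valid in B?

No, not valid

Tableau for the negation ¬□(((p ∧ ¬p) ∧ (q ∨ ¬q)) ∨ r):
1. ¬□(((p ∧ ¬p) ∧ (q ∨ ¬q)) ∨ r), u
2. ¬(((p ∧ ¬p) ∧ (q ∨ ¬q)) ∨ r), v
3. ¬((p ∧ ¬p) ∧ (q ∨ ¬q)), v
4. ¬r, v
5. ¬(p ∧ ¬p), v
6. p, v
Accessibility: uRu, uRv, vRu, vRv
The negation has an open branch (countermodel exists).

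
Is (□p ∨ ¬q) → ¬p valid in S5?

Tableau for the negation ¬((□p ∨ ¬q) → ¬p):
1. ¬((□p ∨ ¬q) → ¬p), w0
2. □p ∨ ¬q, w0   [¬→-rule on 1]
3. p, w0   [¬→-rule on 1]
4. ¬q, w0   [∨-rule on 2 (branches; this branch)]
Accessibility: w0Rw0
The negation has an open branch (countermodel exists).

No, not valid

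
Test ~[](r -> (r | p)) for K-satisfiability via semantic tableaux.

1. ~[](r -> (r | p)), u
2. ~(r -> (r | p)), v   [~[]-rule on 1: fresh world v, uRv]
3. r, v   [~->-rule on 2]
4. ~(r | p), v   [~->-rule on 2]
5. ~r, v   [~|-rule on 4]
6. ~p, v   [~|-rule on 4]
Accessibility: uRv
Branch closes: r and ~r both at v.
Every branch closes; the branch above is one of them.

Unsatisfiable (every branch closes)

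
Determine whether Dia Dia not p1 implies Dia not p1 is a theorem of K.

Not valid

Tableau for the negation not (Dia Dia not p1 implies Dia not p1):
1. not (Dia Dia not p1 implies Dia not p1), w0
2. Dia Dia not p1, w0
3. not Dia not p1, w0
4. Dia not p1, w1
5. p1, w1
6. not p1, w2
Accessibility: w0Rw1, w1Rw2
The negation has an open branch (countermodel exists).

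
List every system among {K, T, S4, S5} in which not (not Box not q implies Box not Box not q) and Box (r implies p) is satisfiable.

S5-tableau for the formula:
1. not (not Box not q implies Box not Box not q) and Box (r implies p), w0
2. not (not Box not q implies Box not Box not q), w0
3. Box (r implies p), w0
4. not Box not q, w0
5. not Box not Box not q, w0
6. r implies p, w0
7. p, w0
8. q, w1
9. r implies p, w1
10. p, w1
11. Box not q, w2
12. r implies p, w2
13. not q, w0
14. not q, w1
Accessibility: w0Rw0, w0Rw1, w0Rw2, w1Rw0, w1Rw1, w1Rw2, w2Rw0, w2Rw1, w2Rw2
Branch closes: q and not q both at w1.
Every branch closes (one shown): unsatisfiable in S5.
S4-tableau for the formula:
1. not (not Box not q implies Box not Box not q) and Box (r implies p), w0
2. not (not Box not q implies Box not Box not q), w0
3. Box (r implies p), w0
4. not Box not q, w0
5. not Box not Box not q, w0
6. r implies p, w0
7. p, w0
8. q, w1
9. r implies p, w1
10. p, w1
11. Box not q, w2
12. r implies p, w2
13. not q, w2
14. p, w2
Accessibility: w0Rw0, w0Rw1, w0Rw2, w1Rw1, w2Rw2
Complete open branch: satisfiable in S4, hence also in K, T (this S4-model is also a K-model and a T-model).

K, T, S4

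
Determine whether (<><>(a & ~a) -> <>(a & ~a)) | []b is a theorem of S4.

Tableau for the negation ~((<><>(a & ~a) -> <>(a & ~a)) | []b):
1. ~((<><>(a & ~a) -> <>(a & ~a)) | []b), w0
2. ~(<><>(a & ~a) -> <>(a & ~a)), w0
3. ~[]b, w0
4. <><>(a & ~a), w0
5. ~<>(a & ~a), w0
6. ~(a & ~a), w0
7. a, w0
8. ~b, w1
9. ~(a & ~a), w1
10. a, w1
11. <>(a & ~a), w2
12. ~(a & ~a), w2
13. a, w2
14. a & ~a, w3
15. a, w3
16. ~a, w3
Accessibility: w0Rw0, w0Rw1, w0Rw2, w0Rw3, w1Rw1, w2Rw2, w2Rw3, w3Rw3
Branch closes: a and ~a both at w3.
All branches of the negation close; one closing branch shown above.

Valid in S4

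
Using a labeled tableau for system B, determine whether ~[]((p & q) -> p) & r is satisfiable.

No, unsatisfiable

1. ~[]((p & q) -> p) & r, u
2. ~[]((p & q) -> p), u
3. r, u
4. ~((p & q) -> p), v
5. p & q, v
6. ~p, v
7. p, v
8. q, v
Accessibility: uRu, uRv, vRu, vRv
Branch closes: p and ~p both at v.
All branches of the tableau close; one closing branch shown above.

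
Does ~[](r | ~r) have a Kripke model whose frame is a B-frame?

Unsatisfiable

1. ~[](r | ~r), 0
2. ~(r | ~r), 1   [~[]-rule on 1: fresh world 1, 0R1]
3. ~r, 1   [~|-rule on 2]
4. r, 1   [~|-rule on 2]
Accessibility: 0R0, 0R1, 1R0, 1R1
Branch closes: r and ~r both at 1.
(One branch shown.) All branches close.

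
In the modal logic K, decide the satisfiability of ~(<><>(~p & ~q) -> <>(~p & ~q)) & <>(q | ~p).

Yes, satisfiable

1. ~(<><>(~p & ~q) -> <>(~p & ~q)) & <>(q | ~p), w0
2. ~(<><>(~p & ~q) -> <>(~p & ~q)), w0   [&-rule on 1]
3. <>(q | ~p), w0   [&-rule on 1]
4. <><>(~p & ~q), w0   [~->-rule on 2]
5. ~<>(~p & ~q), w0   [~->-rule on 2]
6. q | ~p, w1   [<>-rule on 3: fresh world w1, w0Rw1]
7. ~(~p & ~q), w1   [~<>-rule on 5 via w0Rw1]
8. ~p, w1   [|-rule on 6 (branches; this branch)]
9. q, w1   [~&-rule on 7 (branches; this branch)]
10. <>(~p & ~q), w2   [<>-rule on 4: fresh world w2, w0Rw2]
11. ~(~p & ~q), w2   [~<>-rule on 5 via w0Rw2]
12. q, w2   [~&-rule on 11 (branches; this branch)]
13. ~p & ~q, w3   [<>-rule on 10: fresh world w3, w2Rw3]
14. ~p, w3   [&-rule on 13]
15. ~q, w3   [&-rule on 13]
Accessibility: w0Rw1, w0Rw2, w2Rw3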